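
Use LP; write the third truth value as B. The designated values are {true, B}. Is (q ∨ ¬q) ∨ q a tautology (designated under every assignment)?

Every assignment of q over {true, B, false} gives a value in {true, B}.
In particular, with q=B: (q ∨ ¬q) ∨ q = B.

Yes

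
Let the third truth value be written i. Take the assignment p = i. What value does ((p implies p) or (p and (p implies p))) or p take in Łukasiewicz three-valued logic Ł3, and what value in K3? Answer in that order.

In Łukasiewicz three-valued logic Ł3: p implies p = i implies i = true  [min(1, 1−½+½)]
p implies p = i implies i = true
p and (p implies p) = i and true = i
(p implies p) or (p and (p implies p)) = true or i = true
((p implies p) or (p and (p implies p))) or p = true or i = true
In K3: p implies p = i implies i = i  [not i or i]
p implies p = i implies i = i
p and (p implies p) = i and i = i
(p implies p) or (p and (p implies p)) = i or i = i
((p implies p) or (p and (p implies p))) or p = i or i = i
They differ because Łukasiewicz three-valued logic Ł3 and K3 treat i differently under implication.

true; i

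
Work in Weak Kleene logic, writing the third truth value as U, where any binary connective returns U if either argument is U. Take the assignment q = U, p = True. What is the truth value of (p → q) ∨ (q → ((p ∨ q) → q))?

U

p → q = True → U = U
p ∨ q = True ∨ U = U
(p ∨ q) → q = U → U = U
q → ((p ∨ q) → q) = U → U = U
(p → q) ∨ (q → ((p ∨ q) → q)) = U ∨ U = U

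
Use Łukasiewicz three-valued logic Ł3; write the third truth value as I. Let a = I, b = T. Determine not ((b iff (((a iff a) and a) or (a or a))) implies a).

a iff a = I iff I = T  [1 − |½−½|]
(a iff a) and a = T and I = I
a or a = I or I = I
((a iff a) and a) or (a or a) = I or I = I
b iff (((a iff a) and a) or (a or a)) = T iff I = I
(b iff (((a iff a) and a) or (a or a))) implies a = I implies I = T
not ((b iff (((a iff a) and a) or (a or a))) implies a) = not T = F

F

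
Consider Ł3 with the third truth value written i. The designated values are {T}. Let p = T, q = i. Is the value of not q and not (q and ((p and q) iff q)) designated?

not q = not i = i
p and q = T and i = i
(p and q) iff q = i iff i = T  [1 − |½−½|]
q and ((p and q) iff q) = i and T = i
not (q and ((p and q) iff q)) = not i = i
not q and not (q and ((p and q) iff q)) = i and i = i
i ∉ {T}.

No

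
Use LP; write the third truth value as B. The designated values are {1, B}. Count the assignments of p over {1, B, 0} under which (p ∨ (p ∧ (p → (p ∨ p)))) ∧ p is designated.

2

p=1: 1 ✓
p=B: B ✓
p=0: 0 ·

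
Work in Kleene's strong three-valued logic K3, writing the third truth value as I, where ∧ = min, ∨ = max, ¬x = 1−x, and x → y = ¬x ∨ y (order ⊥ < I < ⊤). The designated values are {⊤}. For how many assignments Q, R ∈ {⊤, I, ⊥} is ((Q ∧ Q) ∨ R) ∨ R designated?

5

Of the 9 assignments, 5 give a value in {⊤}.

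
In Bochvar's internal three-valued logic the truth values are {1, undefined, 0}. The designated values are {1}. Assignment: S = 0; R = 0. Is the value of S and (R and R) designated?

No

R and R = 0 and 0 = 0
S and (R and R) = 0 and 0 = 0
0 ∉ {1}.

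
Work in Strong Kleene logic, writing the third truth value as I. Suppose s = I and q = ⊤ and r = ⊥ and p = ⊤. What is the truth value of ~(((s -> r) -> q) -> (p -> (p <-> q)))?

s -> r = I -> ⊥ = I
(s -> r) -> q = I -> ⊤ = ⊤
p <-> q = ⊤ <-> ⊤ = ⊤
p -> (p <-> q) = ⊤ -> ⊤ = ⊤
((s -> r) -> q) -> (p -> (p <-> q)) = ⊤ -> ⊤ = ⊤
~(((s -> r) -> q) -> (p -> (p <-> q))) = ~⊤ = ⊥

⊥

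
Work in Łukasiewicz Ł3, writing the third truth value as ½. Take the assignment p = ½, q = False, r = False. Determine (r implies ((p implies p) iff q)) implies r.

p implies p = ½ implies ½ = True  [min(1, 1−½+½)]
(p implies p) iff q = True iff False = False
r implies ((p implies p) iff q) = False implies False = True
(r implies ((p implies p) iff q)) implies r = True implies False = False

False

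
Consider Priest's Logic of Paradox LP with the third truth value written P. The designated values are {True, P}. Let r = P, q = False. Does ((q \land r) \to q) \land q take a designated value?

No

q \land r = False \land P = False
(q \land r) \to q = False \to False = True
((q \land r) \to q) \land q = True \land False = False
False ∉ {True, P}.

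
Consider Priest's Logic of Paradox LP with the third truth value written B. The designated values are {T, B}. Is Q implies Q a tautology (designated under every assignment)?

Every assignment of Q over {T, B, F} gives a value in {T, B}.
In particular, with Q=B: Q implies Q = B.

Yes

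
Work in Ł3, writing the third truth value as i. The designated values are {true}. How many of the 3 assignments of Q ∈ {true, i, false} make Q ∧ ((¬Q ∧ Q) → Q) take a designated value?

1

Q=true: true ✓
Q=i: i ·
Q=false: false ·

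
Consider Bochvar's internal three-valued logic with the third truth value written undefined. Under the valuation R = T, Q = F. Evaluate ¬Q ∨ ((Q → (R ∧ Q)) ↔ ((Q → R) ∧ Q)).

¬Q = ¬F = T
R ∧ Q = T ∧ F = F
Q → (R ∧ Q) = F → F = T
Q → R = F → T = T
(Q → R) ∧ Q = T ∧ F = F
(Q → (R ∧ Q)) ↔ ((Q → R) ∧ Q) = T ↔ F = F
¬Q ∨ ((Q → (R ∧ Q)) ↔ ((Q → R) ∧ Q)) = T ∨ F = T

T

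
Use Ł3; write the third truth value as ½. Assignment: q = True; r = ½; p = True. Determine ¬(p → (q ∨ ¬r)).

¬r = ¬½ = ½
q ∨ ¬r = True ∨ ½ = True
p → (q ∨ ¬r) = True → True = True
¬(p → (q ∨ ¬r)) = ¬True = False

False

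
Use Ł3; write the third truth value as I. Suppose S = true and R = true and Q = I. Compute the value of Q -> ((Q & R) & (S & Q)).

true

Q & R = I & true = I
S & Q = true & I = I
(Q & R) & (S & Q) = I & I = I
Q -> ((Q & R) & (S & Q)) = I -> I = true  [min(1, 1−½+½)]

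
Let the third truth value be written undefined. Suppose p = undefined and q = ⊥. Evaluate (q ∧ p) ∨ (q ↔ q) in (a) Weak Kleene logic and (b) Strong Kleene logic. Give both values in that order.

In Weak Kleene logic: q ∧ p = ⊥ ∧ undefined = undefined
q ↔ q = ⊥ ↔ ⊥ = ⊤
(q ∧ p) ∨ (q ↔ q) = undefined ∨ ⊤ = undefined
In Strong Kleene logic: q ∧ p = ⊥ ∧ undefined = ⊥
q ↔ q = ⊥ ↔ ⊥ = ⊤
(q ∧ p) ∨ (q ↔ q) = ⊥ ∨ ⊤ = ⊤
They differ because Weak Kleene logic and Strong Kleene logic treat undefined differently under the binary connectives.

undefined; ⊤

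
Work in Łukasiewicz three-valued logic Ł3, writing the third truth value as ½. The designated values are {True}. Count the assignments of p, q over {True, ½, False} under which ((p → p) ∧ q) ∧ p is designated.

Designated under: (p=True, q=True).

1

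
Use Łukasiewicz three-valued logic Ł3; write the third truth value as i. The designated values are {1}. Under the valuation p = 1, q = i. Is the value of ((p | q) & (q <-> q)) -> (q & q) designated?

p | q = 1 | i = 1
q <-> q = i <-> i = 1
(p | q) & (q <-> q) = 1 & 1 = 1
q & q = i & i = i
((p | q) & (q <-> q)) -> (q & q) = 1 -> i = i
i ∉ {1}.

No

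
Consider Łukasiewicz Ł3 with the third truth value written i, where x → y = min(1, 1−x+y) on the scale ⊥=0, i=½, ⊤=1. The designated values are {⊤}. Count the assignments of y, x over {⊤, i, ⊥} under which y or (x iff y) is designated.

Of the 9 assignments, 5 give a value in {⊤}.

5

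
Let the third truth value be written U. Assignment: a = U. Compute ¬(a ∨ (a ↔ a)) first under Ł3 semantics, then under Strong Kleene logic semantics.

⊥; U

In Ł3: a ↔ a = U ↔ U = ⊤
a ∨ (a ↔ a) = U ∨ ⊤ = ⊤
¬(a ∨ (a ↔ a)) = ¬⊤ = ⊥
In Strong Kleene logic: a ↔ a = U ↔ U = U
a ∨ (a ↔ a) = U ∨ U = U
¬(a ∨ (a ↔ a)) = ¬U = U
They differ because Ł3 and Strong Kleene logic treat U differently under implication.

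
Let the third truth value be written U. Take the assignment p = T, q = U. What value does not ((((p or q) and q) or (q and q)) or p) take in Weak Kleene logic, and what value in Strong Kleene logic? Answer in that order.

U; F

In Weak Kleene logic: p or q = T or U = U
(p or q) and q = U and U = U
q and q = U and U = U
((p or q) and q) or (q and q) = U or U = U
(((p or q) and q) or (q and q)) or p = U or T = U
not ((((p or q) and q) or (q and q)) or p) = not U = U
In Strong Kleene logic: p or q = T or U = T
(p or q) and q = T and U = U
q and q = U and U = U
((p or q) and q) or (q and q) = U or U = U
(((p or q) and q) or (q and q)) or p = U or T = T
not ((((p or q) and q) or (q and q)) or p) = not T = F
They differ because Weak Kleene logic and Strong Kleene logic treat U differently under the binary connectives.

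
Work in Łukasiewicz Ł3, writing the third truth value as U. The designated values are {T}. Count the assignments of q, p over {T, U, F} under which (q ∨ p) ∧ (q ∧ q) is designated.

3

Designated under: (q=T, p=T); (q=T, p=U); (q=T, p=F).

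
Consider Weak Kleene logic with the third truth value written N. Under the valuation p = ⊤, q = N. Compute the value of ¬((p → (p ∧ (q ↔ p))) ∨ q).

q ↔ p = N ↔ ⊤ = N
p ∧ (q ↔ p) = ⊤ ∧ N = N
p → (p ∧ (q ↔ p)) = ⊤ → N = N  [any arg is the third value ⇒ result is the third value]
(p → (p ∧ (q ↔ p))) ∨ q = N ∨ N = N
¬((p → (p ∧ (q ↔ p))) ∨ q) = ¬N = N

N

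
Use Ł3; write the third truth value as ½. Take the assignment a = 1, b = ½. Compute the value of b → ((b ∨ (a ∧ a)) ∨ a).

1

a ∧ a = 1 ∧ 1 = 1
b ∨ (a ∧ a) = ½ ∨ 1 = 1
(b ∨ (a ∧ a)) ∨ a = 1 ∨ 1 = 1
b → ((b ∨ (a ∧ a)) ∨ a) = ½ → 1 = 1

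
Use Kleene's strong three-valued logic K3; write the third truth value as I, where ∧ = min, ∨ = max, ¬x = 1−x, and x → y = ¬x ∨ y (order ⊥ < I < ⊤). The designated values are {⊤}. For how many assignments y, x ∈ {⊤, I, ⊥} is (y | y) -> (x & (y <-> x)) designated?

4

Designated under: (y=⊤, x=⊤); (y=⊥, x=⊤); (y=⊥, x=I); (y=⊥, x=⊥).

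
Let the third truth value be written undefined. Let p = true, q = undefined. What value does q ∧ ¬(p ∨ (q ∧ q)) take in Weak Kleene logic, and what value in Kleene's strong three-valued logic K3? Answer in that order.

In Weak Kleene logic: q ∧ q = undefined ∧ undefined = undefined
p ∨ (q ∧ q) = true ∨ undefined = undefined
¬(p ∨ (q ∧ q)) = ¬undefined = undefined
q ∧ ¬(p ∨ (q ∧ q)) = undefined ∧ undefined = undefined
In Kleene's strong three-valued logic K3: q ∧ q = undefined ∧ undefined = undefined
p ∨ (q ∧ q) = true ∨ undefined = true
¬(p ∨ (q ∧ q)) = ¬true = false
q ∧ ¬(p ∨ (q ∧ q)) = undefined ∧ false = false
They differ because Weak Kleene logic and Kleene's strong three-valued logic K3 treat undefined differently under the binary connectives.

undefined; false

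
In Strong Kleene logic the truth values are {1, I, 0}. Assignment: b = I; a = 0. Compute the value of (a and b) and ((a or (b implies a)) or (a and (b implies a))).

0

a and b = 0 and I = 0
b implies a = I implies 0 = I  [not I or 0]
a or (b implies a) = 0 or I = I
b implies a = I implies 0 = I
a and (b implies a) = 0 and I = 0
(a or (b implies a)) or (a and (b implies a)) = I or 0 = I
(a and b) and ((a or (b implies a)) or (a and (b implies a))) = 0 and I = 0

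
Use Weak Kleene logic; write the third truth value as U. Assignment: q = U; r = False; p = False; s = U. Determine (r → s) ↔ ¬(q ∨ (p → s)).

U

r → s = False → U = U
p → s = False → U = U
q ∨ (p → s) = U ∨ U = U
¬(q ∨ (p → s)) = ¬U = U
(r → s) ↔ ¬(q ∨ (p → s)) = U ↔ U = U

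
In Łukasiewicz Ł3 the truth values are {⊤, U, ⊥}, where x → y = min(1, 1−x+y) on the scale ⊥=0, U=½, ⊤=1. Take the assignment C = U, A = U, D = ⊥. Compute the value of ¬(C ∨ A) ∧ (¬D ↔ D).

⊥

C ∨ A = U ∨ U = U
¬(C ∨ A) = ¬U = U
¬D = ¬⊥ = ⊤
¬D ↔ D = ⊤ ↔ ⊥ = ⊥
¬(C ∨ A) ∧ (¬D ↔ D) = U ∧ ⊥ = ⊥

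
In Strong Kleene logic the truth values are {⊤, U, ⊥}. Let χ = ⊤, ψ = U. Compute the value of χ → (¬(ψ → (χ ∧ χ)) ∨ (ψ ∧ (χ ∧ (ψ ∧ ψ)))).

U

χ ∧ χ = ⊤ ∧ ⊤ = ⊤
ψ → (χ ∧ χ) = U → ⊤ = ⊤
¬(ψ → (χ ∧ χ)) = ¬⊤ = ⊥
ψ ∧ ψ = U ∧ U = U
χ ∧ (ψ ∧ ψ) = ⊤ ∧ U = U
ψ ∧ (χ ∧ (ψ ∧ ψ)) = U ∧ U = U
¬(ψ → (χ ∧ χ)) ∨ (ψ ∧ (χ ∧ (ψ ∧ ψ))) = ⊥ ∨ U = U
χ → (¬(ψ → (χ ∧ χ)) ∨ (ψ ∧ (χ ∧ (ψ ∧ ψ)))) = ⊤ → U = U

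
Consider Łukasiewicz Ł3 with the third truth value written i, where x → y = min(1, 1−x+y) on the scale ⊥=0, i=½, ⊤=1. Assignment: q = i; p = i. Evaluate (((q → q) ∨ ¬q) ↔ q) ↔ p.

q → q = i → i = ⊤  [min(1, 1−½+½)]
¬q = ¬i = i
(q → q) ∨ ¬q = ⊤ ∨ i = ⊤
((q → q) ∨ ¬q) ↔ q = ⊤ ↔ i = i
(((q → q) ∨ ¬q) ↔ q) ↔ p = i ↔ i = ⊤

⊤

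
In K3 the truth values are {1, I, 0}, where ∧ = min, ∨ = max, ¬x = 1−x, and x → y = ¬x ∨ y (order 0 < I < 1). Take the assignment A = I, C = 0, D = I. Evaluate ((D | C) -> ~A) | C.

D | C = I | 0 = I
~A = ~I = I
(D | C) -> ~A = I -> I = I  [~I | I]
((D | C) -> ~A) | C = I | 0 = I

I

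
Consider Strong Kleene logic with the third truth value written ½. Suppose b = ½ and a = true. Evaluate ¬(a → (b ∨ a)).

b ∨ a = ½ ∨ true = true
a → (b ∨ a) = true → true = true
¬(a → (b ∨ a)) = ¬true = false

false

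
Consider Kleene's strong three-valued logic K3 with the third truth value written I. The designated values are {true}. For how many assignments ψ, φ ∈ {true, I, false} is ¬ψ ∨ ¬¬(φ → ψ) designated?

Of the 9 assignments, 7 give a value in {true}.

7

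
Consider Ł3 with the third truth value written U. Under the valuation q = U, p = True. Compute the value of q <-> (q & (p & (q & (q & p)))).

True

q & p = U & True = U
q & (q & p) = U & U = U
p & (q & (q & p)) = True & U = U
q & (p & (q & (q & p))) = U & U = U
q <-> (q & (p & (q & (q & p)))) = U <-> U = True  [1 − |½−½|]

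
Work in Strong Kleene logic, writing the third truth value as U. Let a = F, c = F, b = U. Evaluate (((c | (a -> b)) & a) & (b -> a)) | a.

F

a -> b = F -> U = T  [~F | U]
c | (a -> b) = F | T = T
(c | (a -> b)) & a = T & F = F
b -> a = U -> F = U
((c | (a -> b)) & a) & (b -> a) = F & U = F
(((c | (a -> b)) & a) & (b -> a)) | a = F | F = F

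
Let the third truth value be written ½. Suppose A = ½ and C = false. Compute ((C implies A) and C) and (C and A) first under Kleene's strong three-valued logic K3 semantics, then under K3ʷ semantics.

In Kleene's strong three-valued logic K3: C implies A = false implies ½ = true
(C implies A) and C = true and false = false
C and A = false and ½ = false
((C implies A) and C) and (C and A) = false and false = false
In K3ʷ: C implies A = false implies ½ = ½  [any arg is the third value ⇒ result is the third value]
(C implies A) and C = ½ and false = ½
C and A = false and ½ = ½
((C implies A) and C) and (C and A) = ½ and ½ = ½
They differ because Kleene's strong three-valued logic K3 and K3ʷ treat ½ differently under the binary connectives.

false; ½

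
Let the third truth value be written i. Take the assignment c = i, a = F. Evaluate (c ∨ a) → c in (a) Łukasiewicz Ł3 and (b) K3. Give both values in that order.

T; i

In Łukasiewicz Ł3: c ∨ a = i ∨ F = i
(c ∨ a) → c = i → i = T  [min(1, 1−½+½)]
In K3: c ∨ a = i ∨ F = i
(c ∨ a) → c = i → i = i  [¬i ∨ i]
They differ because Łukasiewicz Ł3 and K3 treat i differently under implication.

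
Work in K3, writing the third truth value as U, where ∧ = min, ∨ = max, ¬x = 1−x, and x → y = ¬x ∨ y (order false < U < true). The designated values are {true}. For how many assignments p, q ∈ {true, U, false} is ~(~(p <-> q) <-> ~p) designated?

2

Designated under: (p=true, q=false); (p=false, q=false).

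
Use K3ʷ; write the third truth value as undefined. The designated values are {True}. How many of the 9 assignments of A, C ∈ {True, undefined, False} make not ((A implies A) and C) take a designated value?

2

Designated under: (A=True, C=False); (A=False, C=False).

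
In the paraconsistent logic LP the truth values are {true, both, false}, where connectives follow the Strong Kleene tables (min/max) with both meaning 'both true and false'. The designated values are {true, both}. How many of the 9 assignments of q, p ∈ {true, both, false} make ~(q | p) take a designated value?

4

Designated under: (q=both, p=both); (q=both, p=false); (q=false, p=both); (q=false, p=false).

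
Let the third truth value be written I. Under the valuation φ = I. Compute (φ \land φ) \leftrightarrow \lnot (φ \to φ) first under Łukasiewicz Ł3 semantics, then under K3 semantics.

I; I

In Łukasiewicz Ł3: φ \land φ = I \land I = I
φ \to φ = I \to I = 1  [min(1, 1−½+½)]
\lnot (φ \to φ) = \lnot 1 = 0
(φ \land φ) \leftrightarrow \lnot (φ \to φ) = I \leftrightarrow 0 = I
In K3: φ \land φ = I \land I = I
φ \to φ = I \to I = I
\lnot (φ \to φ) = \lnot I = I
(φ \land φ) \leftrightarrow \lnot (φ \to φ) = I \leftrightarrow I = I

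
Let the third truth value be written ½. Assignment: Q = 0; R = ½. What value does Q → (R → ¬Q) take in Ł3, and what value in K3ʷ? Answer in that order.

In Ł3: ¬Q = ¬0 = 1
R → ¬Q = ½ → 1 = 1  [min(1, 1−½+1)]
Q → (R → ¬Q) = 0 → 1 = 1
In K3ʷ: ¬Q = ¬0 = 1
R → ¬Q = ½ → 1 = ½  [any arg is the third value ⇒ result is the third value]
Q → (R → ¬Q) = 0 → ½ = ½
They differ because Ł3 and K3ʷ treat ½ differently under the binary connectives.

1; ½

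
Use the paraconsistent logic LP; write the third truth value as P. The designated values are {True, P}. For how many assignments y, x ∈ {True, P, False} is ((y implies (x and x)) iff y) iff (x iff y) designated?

Of the 9 assignments, 8 give a value in {True, P}.

8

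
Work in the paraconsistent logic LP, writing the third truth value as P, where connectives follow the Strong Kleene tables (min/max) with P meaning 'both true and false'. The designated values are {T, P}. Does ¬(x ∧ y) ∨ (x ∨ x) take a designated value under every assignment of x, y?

Every assignment of x, y over {T, P, F} gives a value in {T, P}.
In particular, with x=P, y=P: ¬(x ∧ y) ∨ (x ∨ x) = P.

Yes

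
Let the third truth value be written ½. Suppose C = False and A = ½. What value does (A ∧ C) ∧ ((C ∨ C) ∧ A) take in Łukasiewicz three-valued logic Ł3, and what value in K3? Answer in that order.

In Łukasiewicz three-valued logic Ł3: A ∧ C = ½ ∧ False = False
C ∨ C = False ∨ False = False
(C ∨ C) ∧ A = False ∧ ½ = False
(A ∧ C) ∧ ((C ∨ C) ∧ A) = False ∧ False = False
In K3: A ∧ C = ½ ∧ False = False
C ∨ C = False ∨ False = False
(C ∨ C) ∧ A = False ∧ ½ = False
(A ∧ C) ∧ ((C ∨ C) ∧ A) = False ∧ False = False

False; False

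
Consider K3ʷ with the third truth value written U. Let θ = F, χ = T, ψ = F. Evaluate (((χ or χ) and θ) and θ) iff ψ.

χ or χ = T or T = T
(χ or χ) and θ = T and F = F
((χ or χ) and θ) and θ = F and F = F
(((χ or χ) and θ) and θ) iff ψ = F iff F = T

T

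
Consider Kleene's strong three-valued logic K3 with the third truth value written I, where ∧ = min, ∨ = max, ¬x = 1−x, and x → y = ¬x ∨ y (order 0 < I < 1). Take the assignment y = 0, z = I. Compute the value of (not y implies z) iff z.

not y = not 0 = 1
not y implies z = 1 implies I = I
(not y implies z) iff z = I iff I = I

I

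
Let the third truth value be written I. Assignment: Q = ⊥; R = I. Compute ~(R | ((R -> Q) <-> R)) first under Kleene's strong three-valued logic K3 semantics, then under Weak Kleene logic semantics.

In Kleene's strong three-valued logic K3: R -> Q = I -> ⊥ = I  [~I | ⊥]
(R -> Q) <-> R = I <-> I = I
R | ((R -> Q) <-> R) = I | I = I
~(R | ((R -> Q) <-> R)) = ~I = I
In Weak Kleene logic: R -> Q = I -> ⊥ = I  [any arg is the third value ⇒ result is the third value]
(R -> Q) <-> R = I <-> I = I
R | ((R -> Q) <-> R) = I | I = I
~(R | ((R -> Q) <-> R)) = ~I = I

I; I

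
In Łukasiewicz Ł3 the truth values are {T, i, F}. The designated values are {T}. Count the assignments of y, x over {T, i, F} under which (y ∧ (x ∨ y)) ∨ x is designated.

5

Of the 9 assignments, 5 give a value in {T}.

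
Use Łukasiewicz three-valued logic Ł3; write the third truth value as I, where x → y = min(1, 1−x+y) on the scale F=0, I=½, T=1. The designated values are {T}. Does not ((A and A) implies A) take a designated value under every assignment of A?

No

Countermodel: A=T gives F, which is not designated.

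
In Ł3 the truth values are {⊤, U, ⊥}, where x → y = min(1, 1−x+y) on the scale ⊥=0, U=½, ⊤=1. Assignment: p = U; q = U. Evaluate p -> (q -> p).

⊤

q -> p = U -> U = ⊤  [min(1, 1−½+½)]
p -> (q -> p) = U -> ⊤ = ⊤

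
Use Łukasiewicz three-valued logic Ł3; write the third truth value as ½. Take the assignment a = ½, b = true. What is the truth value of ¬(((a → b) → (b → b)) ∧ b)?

a → b = ½ → true = true
b → b = true → true = true
(a → b) → (b → b) = true → true = true
((a → b) → (b → b)) ∧ b = true ∧ true = true
¬(((a → b) → (b → b)) ∧ b) = ¬true = false

false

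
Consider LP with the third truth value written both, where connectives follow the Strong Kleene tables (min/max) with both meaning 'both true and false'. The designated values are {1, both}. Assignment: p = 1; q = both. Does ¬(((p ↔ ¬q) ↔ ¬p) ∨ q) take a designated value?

¬q = ¬both = both
p ↔ ¬q = 1 ↔ both = both
¬p = ¬1 = 0
(p ↔ ¬q) ↔ ¬p = both ↔ 0 = both
((p ↔ ¬q) ↔ ¬p) ∨ q = both ∨ both = both
¬(((p ↔ ¬q) ↔ ¬p) ∨ q) = ¬both = both
both ∈ {1, both}.

Yes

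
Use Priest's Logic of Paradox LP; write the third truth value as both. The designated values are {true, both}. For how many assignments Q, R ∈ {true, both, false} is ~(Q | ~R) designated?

Designated under: (Q=both, R=true); (Q=both, R=both); (Q=false, R=true); (Q=false, R=both).

4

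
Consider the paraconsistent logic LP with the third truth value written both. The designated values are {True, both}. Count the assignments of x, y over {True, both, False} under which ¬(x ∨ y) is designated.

Designated under: (x=both, y=both); (x=both, y=False); (x=False, y=both); (x=False, y=False).

4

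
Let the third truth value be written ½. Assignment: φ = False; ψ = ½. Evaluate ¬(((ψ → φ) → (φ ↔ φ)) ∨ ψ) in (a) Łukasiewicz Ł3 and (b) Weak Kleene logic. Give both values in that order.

False; ½

In Łukasiewicz Ł3: ψ → φ = ½ → False = ½  [min(1, 1−½+0)]
φ ↔ φ = False ↔ False = True
(ψ → φ) → (φ ↔ φ) = ½ → True = True
((ψ → φ) → (φ ↔ φ)) ∨ ψ = True ∨ ½ = True
¬(((ψ → φ) → (φ ↔ φ)) ∨ ψ) = ¬True = False
In Weak Kleene logic: ψ → φ = ½ → False = ½  [any arg is the third value ⇒ result is the third value]
φ ↔ φ = False ↔ False = True
(ψ → φ) → (φ ↔ φ) = ½ → True = ½
((ψ → φ) → (φ ↔ φ)) ∨ ψ = ½ ∨ ½ = ½
¬(((ψ → φ) → (φ ↔ φ)) ∨ ψ) = ¬½ = ½
They differ because Łukasiewicz Ł3 and Weak Kleene logic treat ½ differently under the binary connectives.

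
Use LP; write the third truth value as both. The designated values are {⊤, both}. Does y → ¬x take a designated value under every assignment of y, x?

Countermodel: y=⊤, x=⊤ gives ⊥, which is not designated.

No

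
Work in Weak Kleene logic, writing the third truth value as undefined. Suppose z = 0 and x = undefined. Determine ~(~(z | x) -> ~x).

undefined

z | x = 0 | undefined = undefined
~(z | x) = ~undefined = undefined
~x = ~undefined = undefined
~(z | x) -> ~x = undefined -> undefined = undefined  [any arg is the third value ⇒ result is the third value]
~(~(z | x) -> ~x) = ~undefined = undefined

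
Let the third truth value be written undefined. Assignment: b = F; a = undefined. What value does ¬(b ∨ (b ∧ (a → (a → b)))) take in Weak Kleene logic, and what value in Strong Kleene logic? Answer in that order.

In Weak Kleene logic: a → b = undefined → F = undefined  [any arg is the third value ⇒ result is the third value]
a → (a → b) = undefined → undefined = undefined
b ∧ (a → (a → b)) = F ∧ undefined = undefined
b ∨ (b ∧ (a → (a → b))) = F ∨ undefined = undefined
¬(b ∨ (b ∧ (a → (a → b)))) = ¬undefined = undefined
In Strong Kleene logic: a → b = undefined → F = undefined  [¬undefined ∨ F]
a → (a → b) = undefined → undefined = undefined
b ∧ (a → (a → b)) = F ∧ undefined = F
b ∨ (b ∧ (a → (a → b))) = F ∨ F = F
¬(b ∨ (b ∧ (a → (a → b)))) = ¬F = T
They differ because Weak Kleene logic and Strong Kleene logic treat undefined differently under the binary connectives.

undefined; T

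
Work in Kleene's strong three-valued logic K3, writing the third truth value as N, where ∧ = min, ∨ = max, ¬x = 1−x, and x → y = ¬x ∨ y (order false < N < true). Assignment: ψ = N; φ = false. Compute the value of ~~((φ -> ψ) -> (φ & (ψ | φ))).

φ -> ψ = false -> N = true  [~false | N]
ψ | φ = N | false = N
φ & (ψ | φ) = false & N = false
(φ -> ψ) -> (φ & (ψ | φ)) = true -> false = false
~((φ -> ψ) -> (φ & (ψ | φ))) = ~false = true
~~((φ -> ψ) -> (φ & (ψ | φ))) = ~true = false

false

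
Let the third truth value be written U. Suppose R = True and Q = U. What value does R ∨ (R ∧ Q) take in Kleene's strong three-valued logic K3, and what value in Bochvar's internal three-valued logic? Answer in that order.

True; U

In Kleene's strong three-valued logic K3: R ∧ Q = True ∧ U = U
R ∨ (R ∧ Q) = True ∨ U = True
In Bochvar's internal three-valued logic: R ∧ Q = True ∧ U = U
R ∨ (R ∧ Q) = True ∨ U = U
They differ because Kleene's strong three-valued logic K3 and Bochvar's internal three-valued logic treat U differently under the binary connectives.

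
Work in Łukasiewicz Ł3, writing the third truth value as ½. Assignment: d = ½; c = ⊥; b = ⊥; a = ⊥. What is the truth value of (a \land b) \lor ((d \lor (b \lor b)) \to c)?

a \land b = ⊥ \land ⊥ = ⊥
b \lor b = ⊥ \lor ⊥ = ⊥
d \lor (b \lor b) = ½ \lor ⊥ = ½
(d \lor (b \lor b)) \to c = ½ \to ⊥ = ½  [min(1, 1−½+0)]
(a \land b) \lor ((d \lor (b \lor b)) \to c) = ⊥ \lor ½ = ½

½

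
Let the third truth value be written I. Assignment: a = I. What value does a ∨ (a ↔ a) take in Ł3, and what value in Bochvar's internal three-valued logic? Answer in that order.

In Ł3: a ↔ a = I ↔ I = ⊤  [1 − |½−½|]
a ∨ (a ↔ a) = I ∨ ⊤ = ⊤
In Bochvar's internal three-valued logic: a ↔ a = I ↔ I = I
a ∨ (a ↔ a) = I ∨ I = I
They differ because Ł3 and Bochvar's internal three-valued logic treat I differently under the binary connectives.

⊤; I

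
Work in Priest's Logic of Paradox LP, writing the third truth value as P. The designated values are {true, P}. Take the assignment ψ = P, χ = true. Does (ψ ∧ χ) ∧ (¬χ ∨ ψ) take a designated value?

Yes

ψ ∧ χ = P ∧ true = P
¬χ = ¬true = false
¬χ ∨ ψ = false ∨ P = P
(ψ ∧ χ) ∧ (¬χ ∨ ψ) = P ∧ P = P
P ∈ {true, P}.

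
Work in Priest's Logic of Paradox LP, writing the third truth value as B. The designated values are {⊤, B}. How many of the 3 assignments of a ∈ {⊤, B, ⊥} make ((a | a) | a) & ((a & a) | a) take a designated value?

a=⊤: ⊤ ✓
a=B: B ✓
a=⊥: ⊥ ·

2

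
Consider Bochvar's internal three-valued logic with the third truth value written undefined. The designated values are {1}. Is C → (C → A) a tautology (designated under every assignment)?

Countermodel: C=1, A=undefined gives undefined, which is not designated.

No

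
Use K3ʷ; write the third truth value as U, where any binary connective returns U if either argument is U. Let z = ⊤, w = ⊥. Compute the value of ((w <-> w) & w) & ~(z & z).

w <-> w = ⊥ <-> ⊥ = ⊤
(w <-> w) & w = ⊤ & ⊥ = ⊥
z & z = ⊤ & ⊤ = ⊤
~(z & z) = ~⊤ = ⊥
((w <-> w) & w) & ~(z & z) = ⊥ & ⊥ = ⊥

⊥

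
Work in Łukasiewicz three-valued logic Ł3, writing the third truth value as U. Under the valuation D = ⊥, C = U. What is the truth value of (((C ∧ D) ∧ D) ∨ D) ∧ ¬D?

C ∧ D = U ∧ ⊥ = ⊥
(C ∧ D) ∧ D = ⊥ ∧ ⊥ = ⊥
((C ∧ D) ∧ D) ∨ D = ⊥ ∨ ⊥ = ⊥
¬D = ¬⊥ = ⊤
(((C ∧ D) ∧ D) ∨ D) ∧ ¬D = ⊥ ∧ ⊤ = ⊥

⊥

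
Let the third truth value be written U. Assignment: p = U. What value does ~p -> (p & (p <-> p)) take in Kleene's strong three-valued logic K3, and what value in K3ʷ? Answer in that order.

U; U

In Kleene's strong three-valued logic K3: ~p = ~U = U
p <-> p = U <-> U = U
p & (p <-> p) = U & U = U
~p -> (p & (p <-> p)) = U -> U = U  [~U | U]
In K3ʷ: ~p = ~U = U
p <-> p = U <-> U = U
p & (p <-> p) = U & U = U
~p -> (p & (p <-> p)) = U -> U = U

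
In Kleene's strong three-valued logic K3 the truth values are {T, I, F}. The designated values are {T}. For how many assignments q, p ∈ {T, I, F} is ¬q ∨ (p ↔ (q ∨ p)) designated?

Of the 9 assignments, 5 give a value in {T}.

5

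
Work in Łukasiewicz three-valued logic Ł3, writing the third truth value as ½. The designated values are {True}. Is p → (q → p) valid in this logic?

Yes

Every assignment of p, q over {True, ½, False} gives a value in {True}.
In particular, with p=½, q=½: p → (q → p) = True.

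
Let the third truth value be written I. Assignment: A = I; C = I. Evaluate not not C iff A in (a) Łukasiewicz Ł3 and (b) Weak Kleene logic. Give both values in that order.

In Łukasiewicz Ł3: not C = not I = I
not not C = not I = I
not not C iff A = I iff I = ⊤
In Weak Kleene logic: not C = not I = I
not not C = not I = I
not not C iff A = I iff I = I
They differ because Łukasiewicz Ł3 and Weak Kleene logic treat I differently under the binary connectives.

⊤; I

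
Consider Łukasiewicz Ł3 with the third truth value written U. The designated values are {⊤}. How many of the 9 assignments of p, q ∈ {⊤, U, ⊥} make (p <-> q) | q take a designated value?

Of the 9 assignments, 5 give a value in {⊤}.

5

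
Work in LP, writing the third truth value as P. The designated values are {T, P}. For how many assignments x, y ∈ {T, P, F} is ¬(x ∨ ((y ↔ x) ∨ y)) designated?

Designated under: (x=P, y=P); (x=P, y=F); (x=F, y=P).

3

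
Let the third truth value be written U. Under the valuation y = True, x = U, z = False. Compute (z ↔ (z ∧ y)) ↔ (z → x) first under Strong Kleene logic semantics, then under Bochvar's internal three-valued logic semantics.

In Strong Kleene logic: z ∧ y = False ∧ True = False
z ↔ (z ∧ y) = False ↔ False = True
z → x = False → U = True
(z ↔ (z ∧ y)) ↔ (z → x) = True ↔ True = True
In Bochvar's internal three-valued logic: z ∧ y = False ∧ True = False
z ↔ (z ∧ y) = False ↔ False = True
z → x = False → U = U  [any arg is the third value ⇒ result is the third value]
(z ↔ (z ∧ y)) ↔ (z → x) = True ↔ U = U
They differ because Strong Kleene logic and Bochvar's internal three-valued logic treat U differently under the binary connectives.

True; U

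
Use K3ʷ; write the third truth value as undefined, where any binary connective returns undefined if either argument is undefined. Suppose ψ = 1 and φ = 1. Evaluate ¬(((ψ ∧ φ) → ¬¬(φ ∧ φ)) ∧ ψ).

ψ ∧ φ = 1 ∧ 1 = 1
φ ∧ φ = 1 ∧ 1 = 1
¬(φ ∧ φ) = ¬1 = 0
¬¬(φ ∧ φ) = ¬0 = 1
(ψ ∧ φ) → ¬¬(φ ∧ φ) = 1 → 1 = 1
((ψ ∧ φ) → ¬¬(φ ∧ φ)) ∧ ψ = 1 ∧ 1 = 1
¬(((ψ ∧ φ) → ¬¬(φ ∧ φ)) ∧ ψ) = ¬1 = 0

0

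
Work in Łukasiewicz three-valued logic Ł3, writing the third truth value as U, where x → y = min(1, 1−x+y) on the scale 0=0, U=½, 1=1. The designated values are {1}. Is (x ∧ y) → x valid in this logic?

Yes

Every assignment of x, y over {1, U, 0} gives a value in {1}.
In particular, with x=U, y=U: (x ∧ y) → x = 1.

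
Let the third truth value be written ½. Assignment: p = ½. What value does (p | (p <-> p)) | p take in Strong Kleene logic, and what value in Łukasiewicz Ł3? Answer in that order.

½; 1

In Strong Kleene logic: p <-> p = ½ <-> ½ = ½
p | (p <-> p) = ½ | ½ = ½
(p | (p <-> p)) | p = ½ | ½ = ½
In Łukasiewicz Ł3: p <-> p = ½ <-> ½ = 1  [1 − |½−½|]
p | (p <-> p) = ½ | 1 = 1
(p | (p <-> p)) | p = 1 | ½ = 1
They differ because Strong Kleene logic and Łukasiewicz Ł3 treat ½ differently under implication.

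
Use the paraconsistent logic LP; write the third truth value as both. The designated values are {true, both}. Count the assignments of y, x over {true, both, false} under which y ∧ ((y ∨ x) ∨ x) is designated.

6

Of the 9 assignments, 6 give a value in {true, both}.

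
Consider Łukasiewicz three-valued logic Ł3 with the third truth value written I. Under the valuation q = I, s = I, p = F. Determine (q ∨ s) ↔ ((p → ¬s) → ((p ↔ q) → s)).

I

q ∨ s = I ∨ I = I
¬s = ¬I = I
p → ¬s = F → I = T
p ↔ q = F ↔ I = I
(p ↔ q) → s = I → I = T
(p → ¬s) → ((p ↔ q) → s) = T → T = T
(q ∨ s) ↔ ((p → ¬s) → ((p ↔ q) → s)) = I ↔ T = I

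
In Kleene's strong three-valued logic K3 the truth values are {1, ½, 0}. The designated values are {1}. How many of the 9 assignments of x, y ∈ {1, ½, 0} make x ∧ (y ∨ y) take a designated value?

Designated under: (x=1, y=1).

1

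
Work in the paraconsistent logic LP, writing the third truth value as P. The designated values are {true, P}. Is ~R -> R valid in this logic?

No

Countermodel: R=false gives false, which is not designated.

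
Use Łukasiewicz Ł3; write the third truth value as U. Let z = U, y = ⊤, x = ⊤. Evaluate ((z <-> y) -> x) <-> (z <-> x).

z <-> y = U <-> ⊤ = U  [1 − |½−1|]
(z <-> y) -> x = U -> ⊤ = ⊤
z <-> x = U <-> ⊤ = U
((z <-> y) -> x) <-> (z <-> x) = ⊤ <-> U = U

U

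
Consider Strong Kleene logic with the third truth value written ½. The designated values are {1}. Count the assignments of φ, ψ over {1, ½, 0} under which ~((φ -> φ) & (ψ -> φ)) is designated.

1

Designated under: (φ=0, ψ=1).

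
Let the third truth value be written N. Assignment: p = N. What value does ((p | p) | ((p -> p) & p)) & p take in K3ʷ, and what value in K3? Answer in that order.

In K3ʷ: p | p = N | N = N
p -> p = N -> N = N
(p -> p) & p = N & N = N
(p | p) | ((p -> p) & p) = N | N = N
((p | p) | ((p -> p) & p)) & p = N & N = N
In K3: p | p = N | N = N
p -> p = N -> N = N  [~N | N]
(p -> p) & p = N & N = N
(p | p) | ((p -> p) & p) = N | N = N
((p | p) | ((p -> p) & p)) & p = N & N = N

N; N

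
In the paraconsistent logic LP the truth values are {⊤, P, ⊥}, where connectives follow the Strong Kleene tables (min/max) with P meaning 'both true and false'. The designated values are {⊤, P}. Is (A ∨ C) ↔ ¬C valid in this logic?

Countermodel: A=⊤, C=⊤ gives ⊥, which is not designated.

No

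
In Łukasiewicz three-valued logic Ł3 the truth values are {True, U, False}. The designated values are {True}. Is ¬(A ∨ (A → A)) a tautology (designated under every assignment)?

No

Countermodel: A=True gives False, which is not designated.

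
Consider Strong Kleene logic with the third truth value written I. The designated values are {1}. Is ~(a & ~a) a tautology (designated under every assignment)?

No

Countermodel: a=I gives I, which is not designated.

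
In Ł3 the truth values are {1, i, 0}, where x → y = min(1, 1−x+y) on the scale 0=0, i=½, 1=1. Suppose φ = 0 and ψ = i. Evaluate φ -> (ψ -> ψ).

ψ -> ψ = i -> i = 1
φ -> (ψ -> ψ) = 0 -> 1 = 1

1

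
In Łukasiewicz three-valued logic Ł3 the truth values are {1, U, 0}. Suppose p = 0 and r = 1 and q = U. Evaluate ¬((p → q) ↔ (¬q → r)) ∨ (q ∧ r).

U

p → q = 0 → U = 1  [min(1, 1−0+½)]
¬q = ¬U = U
¬q → r = U → 1 = 1
(p → q) ↔ (¬q → r) = 1 ↔ 1 = 1
¬((p → q) ↔ (¬q → r)) = ¬1 = 0
q ∧ r = U ∧ 1 = U
¬((p → q) ↔ (¬q → r)) ∨ (q ∧ r) = 0 ∨ U = U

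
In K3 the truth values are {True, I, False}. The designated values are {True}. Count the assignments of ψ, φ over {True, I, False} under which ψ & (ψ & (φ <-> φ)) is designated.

Designated under: (ψ=True, φ=True); (ψ=True, φ=False).

2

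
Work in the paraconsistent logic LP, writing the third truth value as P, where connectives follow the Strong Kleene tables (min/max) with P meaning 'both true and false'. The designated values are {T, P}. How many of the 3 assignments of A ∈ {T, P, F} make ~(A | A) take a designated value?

2

A=T: F ·
A=P: P ✓
A=F: T ✓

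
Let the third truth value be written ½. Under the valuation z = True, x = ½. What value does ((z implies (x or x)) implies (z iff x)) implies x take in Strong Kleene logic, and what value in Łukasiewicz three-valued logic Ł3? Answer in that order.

In Strong Kleene logic: x or x = ½ or ½ = ½
z implies (x or x) = True implies ½ = ½  [not True or ½]
z iff x = True iff ½ = ½
(z implies (x or x)) implies (z iff x) = ½ implies ½ = ½
((z implies (x or x)) implies (z iff x)) implies x = ½ implies ½ = ½
In Łukasiewicz three-valued logic Ł3: x or x = ½ or ½ = ½
z implies (x or x) = True implies ½ = ½  [min(1, 1−1+½)]
z iff x = True iff ½ = ½
(z implies (x or x)) implies (z iff x) = ½ implies ½ = True
((z implies (x or x)) implies (z iff x)) implies x = True implies ½ = ½

½; ½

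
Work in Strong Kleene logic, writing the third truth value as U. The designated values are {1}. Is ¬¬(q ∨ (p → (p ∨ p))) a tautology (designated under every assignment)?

No

Countermodel: q=U, p=U gives U, which is not designated.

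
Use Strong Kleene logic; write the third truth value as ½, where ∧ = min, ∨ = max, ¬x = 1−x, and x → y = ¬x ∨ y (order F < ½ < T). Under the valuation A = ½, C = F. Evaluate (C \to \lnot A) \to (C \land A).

F

\lnot A = \lnot ½ = ½
C \to \lnot A = F \to ½ = T  [\lnot F \lor ½]
C \land A = F \land ½ = F
(C \to \lnot A) \to (C \land A) = T \to F = F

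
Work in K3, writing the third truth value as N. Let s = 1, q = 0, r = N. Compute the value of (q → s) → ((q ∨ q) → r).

q → s = 0 → 1 = 1
q ∨ q = 0 ∨ 0 = 0
(q ∨ q) → r = 0 → N = 1  [¬0 ∨ N]
(q → s) → ((q ∨ q) → r) = 1 → 1 = 1

1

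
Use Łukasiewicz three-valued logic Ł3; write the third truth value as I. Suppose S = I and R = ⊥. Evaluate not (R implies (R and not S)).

not S = not I = I
R and not S = ⊥ and I = ⊥
R implies (R and not S) = ⊥ implies ⊥ = ⊤
not (R implies (R and not S)) = not ⊤ = ⊥

⊥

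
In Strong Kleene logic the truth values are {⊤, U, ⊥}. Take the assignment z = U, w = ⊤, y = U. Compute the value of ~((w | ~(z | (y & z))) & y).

y & z = U & U = U
z | (y & z) = U | U = U
~(z | (y & z)) = ~U = U
w | ~(z | (y & z)) = ⊤ | U = ⊤
(w | ~(z | (y & z))) & y = ⊤ & U = U
~((w | ~(z | (y & z))) & y) = ~U = U

U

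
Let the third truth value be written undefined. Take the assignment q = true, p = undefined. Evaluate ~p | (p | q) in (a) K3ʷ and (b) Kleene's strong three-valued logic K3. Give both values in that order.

In K3ʷ: ~p = ~undefined = undefined
p | q = undefined | true = undefined
~p | (p | q) = undefined | undefined = undefined
In Kleene's strong three-valued logic K3: ~p = ~undefined = undefined
p | q = undefined | true = true
~p | (p | q) = undefined | true = true
They differ because K3ʷ and Kleene's strong three-valued logic K3 treat undefined differently under the binary connectives.

undefined; true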